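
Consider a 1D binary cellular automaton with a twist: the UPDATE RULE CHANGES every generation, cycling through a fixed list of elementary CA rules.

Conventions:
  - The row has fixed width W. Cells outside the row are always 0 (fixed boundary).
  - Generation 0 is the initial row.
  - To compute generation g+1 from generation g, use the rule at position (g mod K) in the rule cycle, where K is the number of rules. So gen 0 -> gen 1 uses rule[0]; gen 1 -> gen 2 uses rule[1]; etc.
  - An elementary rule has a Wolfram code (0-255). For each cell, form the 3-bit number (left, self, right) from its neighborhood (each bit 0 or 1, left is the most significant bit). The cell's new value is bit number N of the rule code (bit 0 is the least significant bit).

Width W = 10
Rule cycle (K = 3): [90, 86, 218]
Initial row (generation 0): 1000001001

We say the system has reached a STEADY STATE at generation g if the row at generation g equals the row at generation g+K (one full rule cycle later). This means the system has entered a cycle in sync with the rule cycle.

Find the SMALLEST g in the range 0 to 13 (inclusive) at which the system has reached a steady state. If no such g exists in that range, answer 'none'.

Answer: none

Derivation:
Gen 0: 1000001001
Gen 1 (rule 90): 0100010110
Gen 2 (rule 86): 1110110011
Gen 3 (rule 218): 1110111111
Gen 4 (rule 90): 1010100001
Gen 5 (rule 86): 1010110011
Gen 6 (rule 218): 0000111111
Gen 7 (rule 90): 0001100001
Gen 8 (rule 86): 0010110011
Gen 9 (rule 218): 0100111111
Gen 10 (rule 90): 1011100001
Gen 11 (rule 86): 1000110011
Gen 12 (rule 218): 0101111111
Gen 13 (rule 90): 1001000001
Gen 14 (rule 86): 1111100011
Gen 15 (rule 218): 1111110111
Gen 16 (rule 90): 1000010101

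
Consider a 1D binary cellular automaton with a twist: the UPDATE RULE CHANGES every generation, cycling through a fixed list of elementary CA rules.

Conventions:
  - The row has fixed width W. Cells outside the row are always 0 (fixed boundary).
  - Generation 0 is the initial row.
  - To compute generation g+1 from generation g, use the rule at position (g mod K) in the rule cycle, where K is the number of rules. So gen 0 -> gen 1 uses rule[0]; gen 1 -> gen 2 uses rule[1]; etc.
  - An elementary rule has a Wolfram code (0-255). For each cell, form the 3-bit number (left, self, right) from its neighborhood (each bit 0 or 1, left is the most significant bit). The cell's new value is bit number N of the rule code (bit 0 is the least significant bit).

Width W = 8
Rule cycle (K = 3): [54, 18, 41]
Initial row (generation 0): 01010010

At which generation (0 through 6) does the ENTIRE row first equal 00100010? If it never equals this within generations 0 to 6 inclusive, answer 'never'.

Gen 0: 01010010
Gen 1 (rule 54): 11111111
Gen 2 (rule 18): 00000000
Gen 3 (rule 41): 11111111
Gen 4 (rule 54): 00000000
Gen 5 (rule 18): 00000000
Gen 6 (rule 41): 11111111

Answer: never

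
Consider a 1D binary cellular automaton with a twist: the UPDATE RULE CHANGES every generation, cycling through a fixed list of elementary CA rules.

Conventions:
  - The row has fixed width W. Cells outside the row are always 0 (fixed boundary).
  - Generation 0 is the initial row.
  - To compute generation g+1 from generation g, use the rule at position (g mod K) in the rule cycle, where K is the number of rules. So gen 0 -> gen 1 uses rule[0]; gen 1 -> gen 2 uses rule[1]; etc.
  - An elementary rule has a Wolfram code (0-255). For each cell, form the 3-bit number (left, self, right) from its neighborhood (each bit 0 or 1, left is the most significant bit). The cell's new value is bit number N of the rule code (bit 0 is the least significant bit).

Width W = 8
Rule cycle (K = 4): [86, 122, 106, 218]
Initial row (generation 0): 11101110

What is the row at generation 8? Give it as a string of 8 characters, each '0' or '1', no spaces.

Answer: 10011110

Derivation:
Gen 0: 11101110
Gen 1 (rule 86): 00100011
Gen 2 (rule 122): 01010111
Gen 3 (rule 106): 10101101
Gen 4 (rule 218): 00001100
Gen 5 (rule 86): 00010110
Gen 6 (rule 122): 00101111
Gen 7 (rule 106): 01011001
Gen 8 (rule 218): 10011110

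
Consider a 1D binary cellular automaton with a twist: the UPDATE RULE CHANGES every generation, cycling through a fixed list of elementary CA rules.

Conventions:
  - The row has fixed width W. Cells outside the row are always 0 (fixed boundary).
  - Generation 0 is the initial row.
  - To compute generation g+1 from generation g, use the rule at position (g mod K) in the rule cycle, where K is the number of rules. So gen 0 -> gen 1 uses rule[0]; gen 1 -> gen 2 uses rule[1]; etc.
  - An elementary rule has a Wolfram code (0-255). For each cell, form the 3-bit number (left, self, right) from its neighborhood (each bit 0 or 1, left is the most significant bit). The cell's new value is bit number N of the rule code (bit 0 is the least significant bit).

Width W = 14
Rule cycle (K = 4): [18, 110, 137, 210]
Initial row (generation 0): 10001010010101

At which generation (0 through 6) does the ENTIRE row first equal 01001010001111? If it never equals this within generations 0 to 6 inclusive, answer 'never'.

Answer: never

Derivation:
Gen 0: 10001010010101
Gen 1 (rule 18): 01010001100000
Gen 2 (rule 110): 11110011100000
Gen 3 (rule 137): 11100011001111
Gen 4 (rule 210): 01110101110111
Gen 5 (rule 18): 10000000000000
Gen 6 (rule 110): 10000000000000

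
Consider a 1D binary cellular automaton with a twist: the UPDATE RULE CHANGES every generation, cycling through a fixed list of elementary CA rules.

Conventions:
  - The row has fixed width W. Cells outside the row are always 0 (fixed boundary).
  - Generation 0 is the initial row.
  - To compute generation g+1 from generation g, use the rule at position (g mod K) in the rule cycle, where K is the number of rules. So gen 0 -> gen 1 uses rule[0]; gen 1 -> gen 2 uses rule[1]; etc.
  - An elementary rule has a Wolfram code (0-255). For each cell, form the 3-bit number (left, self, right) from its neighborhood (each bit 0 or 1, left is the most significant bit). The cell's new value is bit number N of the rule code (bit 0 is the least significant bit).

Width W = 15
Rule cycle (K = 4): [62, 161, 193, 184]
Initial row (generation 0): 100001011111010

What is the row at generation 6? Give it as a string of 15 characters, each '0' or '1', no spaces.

Gen 0: 100001011111010
Gen 1 (rule 62): 110011110000111
Gen 2 (rule 161): 000001100110010
Gen 3 (rule 193): 111100100010000
Gen 4 (rule 184): 111010010001000
Gen 5 (rule 62): 100111111011100
Gen 6 (rule 161): 000011110101001

Answer: 000011110101001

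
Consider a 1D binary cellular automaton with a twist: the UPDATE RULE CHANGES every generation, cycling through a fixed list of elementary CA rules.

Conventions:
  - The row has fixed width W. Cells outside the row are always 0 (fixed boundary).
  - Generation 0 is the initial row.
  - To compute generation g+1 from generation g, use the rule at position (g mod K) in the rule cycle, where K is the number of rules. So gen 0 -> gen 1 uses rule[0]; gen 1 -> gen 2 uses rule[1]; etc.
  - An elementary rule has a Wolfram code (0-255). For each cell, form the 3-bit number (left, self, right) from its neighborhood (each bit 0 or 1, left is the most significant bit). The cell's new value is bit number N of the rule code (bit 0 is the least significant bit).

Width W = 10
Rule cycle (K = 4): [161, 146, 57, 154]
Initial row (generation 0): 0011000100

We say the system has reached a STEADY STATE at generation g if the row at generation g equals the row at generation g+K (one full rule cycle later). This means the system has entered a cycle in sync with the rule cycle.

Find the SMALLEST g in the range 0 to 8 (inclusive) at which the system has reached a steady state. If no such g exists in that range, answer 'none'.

Gen 0: 0011000100
Gen 1 (rule 161): 1000010001
Gen 2 (rule 146): 0100101010
Gen 3 (rule 57): 0010010101
Gen 4 (rule 154): 0101100000
Gen 5 (rule 161): 0010001111
Gen 6 (rule 146): 0101010110
Gen 7 (rule 57): 0010101101
Gen 8 (rule 154): 0100001000
Gen 9 (rule 161): 0001100011
Gen 10 (rule 146): 0010010100
Gen 11 (rule 57): 1001001011
Gen 12 (rule 154): 0110110010

Answer: none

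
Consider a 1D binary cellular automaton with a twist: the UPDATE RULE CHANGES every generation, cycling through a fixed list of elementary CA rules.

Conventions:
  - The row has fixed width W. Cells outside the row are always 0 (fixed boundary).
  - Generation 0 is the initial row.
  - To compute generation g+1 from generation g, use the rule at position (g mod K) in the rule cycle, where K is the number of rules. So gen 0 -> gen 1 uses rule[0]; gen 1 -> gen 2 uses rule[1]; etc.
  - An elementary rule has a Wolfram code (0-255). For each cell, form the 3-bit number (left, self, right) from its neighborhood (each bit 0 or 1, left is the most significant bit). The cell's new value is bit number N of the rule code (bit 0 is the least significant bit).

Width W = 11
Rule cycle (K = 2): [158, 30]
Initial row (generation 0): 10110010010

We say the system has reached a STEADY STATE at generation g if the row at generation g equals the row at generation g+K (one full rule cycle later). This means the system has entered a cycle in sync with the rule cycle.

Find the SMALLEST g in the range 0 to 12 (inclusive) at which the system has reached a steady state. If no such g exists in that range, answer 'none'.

Answer: 8

Derivation:
Gen 0: 10110010010
Gen 1 (rule 158): 10101111111
Gen 2 (rule 30): 10101000000
Gen 3 (rule 158): 10101100000
Gen 4 (rule 30): 10101010000
Gen 5 (rule 158): 10101011000
Gen 6 (rule 30): 10101010100
Gen 7 (rule 158): 10101010110
Gen 8 (rule 30): 10101010101
Gen 9 (rule 158): 10101010101
Gen 10 (rule 30): 10101010101
Gen 11 (rule 158): 10101010101
Gen 12 (rule 30): 10101010101
Gen 13 (rule 158): 10101010101
Gen 14 (rule 30): 10101010101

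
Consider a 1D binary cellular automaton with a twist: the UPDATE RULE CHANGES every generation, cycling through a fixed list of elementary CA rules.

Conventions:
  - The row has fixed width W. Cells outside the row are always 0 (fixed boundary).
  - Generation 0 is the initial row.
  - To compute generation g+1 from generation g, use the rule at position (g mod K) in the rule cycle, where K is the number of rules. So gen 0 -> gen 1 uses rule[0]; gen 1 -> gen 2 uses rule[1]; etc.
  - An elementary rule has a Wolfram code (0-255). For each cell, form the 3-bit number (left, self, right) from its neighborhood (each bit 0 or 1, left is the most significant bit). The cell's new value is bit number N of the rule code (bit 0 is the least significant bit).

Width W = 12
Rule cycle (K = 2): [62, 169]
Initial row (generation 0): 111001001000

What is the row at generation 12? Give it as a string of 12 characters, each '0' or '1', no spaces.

Gen 0: 111001001000
Gen 1 (rule 62): 100111111100
Gen 2 (rule 169): 000111111001
Gen 3 (rule 62): 001100000111
Gen 4 (rule 169): 101001110110
Gen 5 (rule 62): 111111001101
Gen 6 (rule 169): 111110001010
Gen 7 (rule 62): 100001011111
Gen 8 (rule 169): 001100111110
Gen 9 (rule 62): 011011100001
Gen 10 (rule 169): 010111001100
Gen 11 (rule 62): 111100111010
Gen 12 (rule 169): 111000110100

Answer: 111000110100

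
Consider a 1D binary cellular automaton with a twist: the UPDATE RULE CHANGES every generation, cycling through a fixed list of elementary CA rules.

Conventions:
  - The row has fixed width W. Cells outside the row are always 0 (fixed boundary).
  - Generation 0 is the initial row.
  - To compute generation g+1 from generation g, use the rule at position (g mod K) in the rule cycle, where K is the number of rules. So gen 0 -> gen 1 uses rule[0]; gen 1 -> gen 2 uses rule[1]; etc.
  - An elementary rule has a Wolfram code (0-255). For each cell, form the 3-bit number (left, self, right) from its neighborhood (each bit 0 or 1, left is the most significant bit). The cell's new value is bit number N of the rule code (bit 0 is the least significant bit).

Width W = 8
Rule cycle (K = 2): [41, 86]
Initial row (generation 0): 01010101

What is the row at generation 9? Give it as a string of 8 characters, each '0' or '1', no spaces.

Gen 0: 01010101
Gen 1 (rule 41): 00101010
Gen 2 (rule 86): 01101011
Gen 3 (rule 41): 01010110
Gen 4 (rule 86): 11010011
Gen 5 (rule 41): 10100010
Gen 6 (rule 86): 10110111
Gen 7 (rule 41): 01101100
Gen 8 (rule 86): 10100110
Gen 9 (rule 41): 01000100

Answer: 01000100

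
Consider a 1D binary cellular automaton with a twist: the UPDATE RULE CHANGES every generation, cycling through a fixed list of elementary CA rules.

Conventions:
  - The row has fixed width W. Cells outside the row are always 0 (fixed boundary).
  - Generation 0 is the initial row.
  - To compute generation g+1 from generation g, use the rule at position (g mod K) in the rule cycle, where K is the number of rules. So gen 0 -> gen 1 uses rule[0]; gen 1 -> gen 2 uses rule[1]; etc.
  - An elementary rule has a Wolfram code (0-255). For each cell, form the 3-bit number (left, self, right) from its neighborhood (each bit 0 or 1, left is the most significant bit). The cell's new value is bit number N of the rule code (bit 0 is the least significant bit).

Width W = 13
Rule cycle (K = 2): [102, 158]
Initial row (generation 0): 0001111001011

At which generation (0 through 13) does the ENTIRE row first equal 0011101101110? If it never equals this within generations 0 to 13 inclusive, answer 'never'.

Gen 0: 0001111001011
Gen 1 (rule 102): 0010001011101
Gen 2 (rule 158): 0111011011001
Gen 3 (rule 102): 1001101101011
Gen 4 (rule 158): 1111001001010
Gen 5 (rule 102): 0001011011110
Gen 6 (rule 158): 0011010011101
Gen 7 (rule 102): 0101110100111
Gen 8 (rule 158): 1101100111110
Gen 9 (rule 102): 0110101000010
Gen 10 (rule 158): 1100101100111
Gen 11 (rule 102): 0101110101001
Gen 12 (rule 158): 1101100101111
Gen 13 (rule 102): 0110101110001

Answer: never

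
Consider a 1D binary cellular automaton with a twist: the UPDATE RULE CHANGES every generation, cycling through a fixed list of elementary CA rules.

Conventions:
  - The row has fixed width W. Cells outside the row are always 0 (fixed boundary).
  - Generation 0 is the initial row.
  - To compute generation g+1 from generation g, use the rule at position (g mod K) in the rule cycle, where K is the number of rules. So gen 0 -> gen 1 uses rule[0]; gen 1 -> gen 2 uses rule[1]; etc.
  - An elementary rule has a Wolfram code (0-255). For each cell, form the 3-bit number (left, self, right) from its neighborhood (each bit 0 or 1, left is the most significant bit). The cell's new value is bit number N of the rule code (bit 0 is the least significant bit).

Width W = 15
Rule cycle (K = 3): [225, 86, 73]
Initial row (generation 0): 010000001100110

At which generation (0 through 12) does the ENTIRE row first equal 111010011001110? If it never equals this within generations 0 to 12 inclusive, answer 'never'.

Gen 0: 010000001100110
Gen 1 (rule 225): 000111100100010
Gen 2 (rule 86): 001000111110111
Gen 3 (rule 73): 100010100010101
Gen 4 (rule 225): 001001001001010
Gen 5 (rule 86): 011111111111011
Gen 6 (rule 73): 010000000001011
Gen 7 (rule 225): 000111111100101
Gen 8 (rule 86): 001000000111101
Gen 9 (rule 73): 100011110100100
Gen 10 (rule 225): 001001111000001
Gen 11 (rule 86): 011110001100011
Gen 12 (rule 73): 010010101101011

Answer: never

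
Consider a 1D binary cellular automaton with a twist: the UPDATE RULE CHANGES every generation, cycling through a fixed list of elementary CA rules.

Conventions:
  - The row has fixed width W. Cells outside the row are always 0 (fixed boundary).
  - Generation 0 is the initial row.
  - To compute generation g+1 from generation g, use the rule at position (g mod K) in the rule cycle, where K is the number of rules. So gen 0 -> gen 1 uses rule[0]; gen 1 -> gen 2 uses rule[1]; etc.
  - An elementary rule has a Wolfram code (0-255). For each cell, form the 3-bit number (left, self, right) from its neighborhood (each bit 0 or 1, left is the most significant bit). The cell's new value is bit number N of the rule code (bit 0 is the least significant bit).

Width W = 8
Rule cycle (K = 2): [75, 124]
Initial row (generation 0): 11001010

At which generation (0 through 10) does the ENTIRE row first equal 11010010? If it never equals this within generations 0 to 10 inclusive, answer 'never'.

Gen 0: 11001010
Gen 1 (rule 75): 11010000
Gen 2 (rule 124): 11111000
Gen 3 (rule 75): 10001011
Gen 4 (rule 124): 11001111
Gen 5 (rule 75): 11011001
Gen 6 (rule 124): 11111101
Gen 7 (rule 75): 10000100
Gen 8 (rule 124): 11000110
Gen 9 (rule 75): 11011110
Gen 10 (rule 124): 11110011

Answer: never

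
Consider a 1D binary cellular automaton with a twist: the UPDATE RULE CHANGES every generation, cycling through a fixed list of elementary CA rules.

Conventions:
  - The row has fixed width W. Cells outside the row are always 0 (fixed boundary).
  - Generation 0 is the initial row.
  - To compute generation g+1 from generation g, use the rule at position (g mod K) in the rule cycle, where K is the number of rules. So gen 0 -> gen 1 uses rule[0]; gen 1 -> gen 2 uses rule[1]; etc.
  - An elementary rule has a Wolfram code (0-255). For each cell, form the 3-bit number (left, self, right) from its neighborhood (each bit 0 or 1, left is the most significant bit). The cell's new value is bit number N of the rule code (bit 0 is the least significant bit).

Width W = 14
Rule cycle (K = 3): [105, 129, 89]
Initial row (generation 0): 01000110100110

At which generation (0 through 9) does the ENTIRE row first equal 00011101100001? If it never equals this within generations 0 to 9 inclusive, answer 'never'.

Answer: 7

Derivation:
Gen 0: 01000110100110
Gen 1 (rule 105): 00010111000110
Gen 2 (rule 129): 11000010010000
Gen 3 (rule 89): 11111001001111
Gen 4 (rule 105): 10001000001001
Gen 5 (rule 129): 00100011100000
Gen 6 (rule 89): 10011010111111
Gen 7 (rule 105): 00011101100001
Gen 8 (rule 129): 11001000001100
Gen 9 (rule 89): 11100111101111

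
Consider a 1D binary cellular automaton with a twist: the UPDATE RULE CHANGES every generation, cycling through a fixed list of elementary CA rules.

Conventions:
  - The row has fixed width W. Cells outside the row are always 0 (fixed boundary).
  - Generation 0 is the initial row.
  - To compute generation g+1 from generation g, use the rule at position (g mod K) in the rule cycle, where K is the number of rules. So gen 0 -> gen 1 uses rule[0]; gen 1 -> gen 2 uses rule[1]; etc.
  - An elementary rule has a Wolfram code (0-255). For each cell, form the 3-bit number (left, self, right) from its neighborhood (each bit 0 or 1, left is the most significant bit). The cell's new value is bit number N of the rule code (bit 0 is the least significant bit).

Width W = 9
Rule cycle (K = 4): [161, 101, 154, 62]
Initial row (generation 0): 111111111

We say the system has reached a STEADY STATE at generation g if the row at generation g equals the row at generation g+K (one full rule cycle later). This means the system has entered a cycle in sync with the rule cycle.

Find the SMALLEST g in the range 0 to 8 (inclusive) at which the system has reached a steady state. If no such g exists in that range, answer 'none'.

Gen 0: 111111111
Gen 1 (rule 161): 011111110
Gen 2 (rule 101): 000000010
Gen 3 (rule 154): 000000101
Gen 4 (rule 62): 000001111
Gen 5 (rule 161): 111100110
Gen 6 (rule 101): 000100010
Gen 7 (rule 154): 001010101
Gen 8 (rule 62): 011111111
Gen 9 (rule 161): 001111110
Gen 10 (rule 101): 100000010
Gen 11 (rule 154): 010000101
Gen 12 (rule 62): 111001111

Answer: none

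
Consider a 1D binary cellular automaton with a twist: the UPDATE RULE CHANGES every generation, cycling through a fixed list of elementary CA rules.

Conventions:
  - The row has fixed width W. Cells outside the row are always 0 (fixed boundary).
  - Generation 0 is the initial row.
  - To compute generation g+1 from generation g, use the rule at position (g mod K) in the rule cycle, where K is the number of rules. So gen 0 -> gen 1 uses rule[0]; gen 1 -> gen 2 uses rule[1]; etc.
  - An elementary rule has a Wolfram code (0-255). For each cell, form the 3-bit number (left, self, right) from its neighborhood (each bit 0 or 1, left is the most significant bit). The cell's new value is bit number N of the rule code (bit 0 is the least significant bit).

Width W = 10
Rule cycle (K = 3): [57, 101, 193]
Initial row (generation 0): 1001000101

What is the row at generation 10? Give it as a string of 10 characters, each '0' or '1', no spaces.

Gen 0: 1001000101
Gen 1 (rule 57): 0100110010
Gen 2 (rule 101): 0100010010
Gen 3 (rule 193): 0001000000
Gen 4 (rule 57): 1100111111
Gen 5 (rule 101): 0100000001
Gen 6 (rule 193): 0001111100
Gen 7 (rule 57): 1101000011
Gen 8 (rule 101): 0111011001
Gen 9 (rule 193): 0011001000
Gen 10 (rule 57): 1010100111

Answer: 1010100111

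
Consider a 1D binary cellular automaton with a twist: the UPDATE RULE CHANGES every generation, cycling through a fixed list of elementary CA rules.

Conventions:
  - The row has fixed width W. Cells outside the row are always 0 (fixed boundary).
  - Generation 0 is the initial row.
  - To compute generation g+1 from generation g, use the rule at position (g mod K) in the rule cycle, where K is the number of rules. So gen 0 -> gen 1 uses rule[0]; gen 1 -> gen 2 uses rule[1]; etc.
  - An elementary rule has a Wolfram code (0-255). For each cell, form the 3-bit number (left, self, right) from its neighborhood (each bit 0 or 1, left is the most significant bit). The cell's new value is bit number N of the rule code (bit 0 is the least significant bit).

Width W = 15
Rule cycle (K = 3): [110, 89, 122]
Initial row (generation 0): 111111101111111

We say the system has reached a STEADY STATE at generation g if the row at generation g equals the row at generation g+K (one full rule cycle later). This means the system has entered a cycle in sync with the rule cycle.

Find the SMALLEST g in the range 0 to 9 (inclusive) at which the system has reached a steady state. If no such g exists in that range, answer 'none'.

Gen 0: 111111101111111
Gen 1 (rule 110): 100000111000001
Gen 2 (rule 89): 011110101111100
Gen 3 (rule 122): 110011011000110
Gen 4 (rule 110): 110111111001110
Gen 5 (rule 89): 110100001101011
Gen 6 (rule 122): 111010011110111
Gen 7 (rule 110): 101110110011101
Gen 8 (rule 89): 001010111010100
Gen 9 (rule 122): 010101101101010
Gen 10 (rule 110): 111111111111110
Gen 11 (rule 89): 100000000000011
Gen 12 (rule 122): 010000000000111

Answer: none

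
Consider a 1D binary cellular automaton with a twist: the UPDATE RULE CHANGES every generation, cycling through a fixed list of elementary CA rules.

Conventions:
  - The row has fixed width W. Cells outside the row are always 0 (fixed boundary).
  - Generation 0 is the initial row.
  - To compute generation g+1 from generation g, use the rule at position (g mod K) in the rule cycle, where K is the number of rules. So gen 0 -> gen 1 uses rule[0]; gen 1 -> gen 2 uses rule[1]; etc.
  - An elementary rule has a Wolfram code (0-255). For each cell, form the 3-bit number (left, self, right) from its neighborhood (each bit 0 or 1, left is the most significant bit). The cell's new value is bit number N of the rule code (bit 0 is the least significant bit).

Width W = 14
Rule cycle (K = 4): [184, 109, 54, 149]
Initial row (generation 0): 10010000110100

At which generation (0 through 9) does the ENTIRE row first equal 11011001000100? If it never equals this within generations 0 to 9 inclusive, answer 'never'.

Answer: never

Derivation:
Gen 0: 10010000110100
Gen 1 (rule 184): 01001000101010
Gen 2 (rule 109): 01001010111110
Gen 3 (rule 54): 11111111000001
Gen 4 (rule 149): 01111110111101
Gen 5 (rule 184): 01111101111010
Gen 6 (rule 109): 01000111001110
Gen 7 (rule 54): 11101000110001
Gen 8 (rule 149): 01001110001101
Gen 9 (rule 184): 00101101001010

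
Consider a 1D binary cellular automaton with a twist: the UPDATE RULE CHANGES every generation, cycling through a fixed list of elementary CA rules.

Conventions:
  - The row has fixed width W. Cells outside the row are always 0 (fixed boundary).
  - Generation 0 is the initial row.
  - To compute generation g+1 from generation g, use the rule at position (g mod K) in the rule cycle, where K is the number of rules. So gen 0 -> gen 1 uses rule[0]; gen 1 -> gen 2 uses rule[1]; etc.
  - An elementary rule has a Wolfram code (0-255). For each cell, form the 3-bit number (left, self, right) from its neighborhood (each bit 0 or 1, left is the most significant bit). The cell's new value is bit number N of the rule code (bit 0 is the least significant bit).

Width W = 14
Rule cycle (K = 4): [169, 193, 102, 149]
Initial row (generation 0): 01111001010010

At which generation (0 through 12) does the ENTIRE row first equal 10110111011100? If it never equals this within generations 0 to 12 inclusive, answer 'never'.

Answer: never

Derivation:
Gen 0: 01111001010010
Gen 1 (rule 169): 01110000100000
Gen 2 (rule 193): 00110110001111
Gen 3 (rule 102): 01011010010001
Gen 4 (rule 149): 01000011011101
Gen 5 (rule 169): 00011010111010
Gen 6 (rule 193): 11001000011000
Gen 7 (rule 102): 01011000101000
Gen 8 (rule 149): 01000110101111
Gen 9 (rule 169): 00010101011110
Gen 10 (rule 193): 11000000001110
Gen 11 (rule 102): 01000000010010
Gen 12 (rule 149): 01111111011011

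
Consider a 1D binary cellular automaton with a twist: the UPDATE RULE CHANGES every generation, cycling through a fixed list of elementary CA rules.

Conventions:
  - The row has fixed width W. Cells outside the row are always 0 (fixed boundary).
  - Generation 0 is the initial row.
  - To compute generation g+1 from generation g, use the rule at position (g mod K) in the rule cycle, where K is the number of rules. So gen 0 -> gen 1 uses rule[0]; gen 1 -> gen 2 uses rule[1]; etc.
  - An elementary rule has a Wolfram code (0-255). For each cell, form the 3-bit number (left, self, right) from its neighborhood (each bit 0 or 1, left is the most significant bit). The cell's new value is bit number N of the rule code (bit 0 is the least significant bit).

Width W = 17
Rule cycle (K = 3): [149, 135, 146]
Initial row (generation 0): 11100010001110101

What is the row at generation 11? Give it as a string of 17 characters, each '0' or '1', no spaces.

Answer: 11000000101101110

Derivation:
Gen 0: 11100010001110101
Gen 1 (rule 149): 01011011100100101
Gen 2 (rule 135): 11000001001101101
Gen 3 (rule 146): 00100010110000000
Gen 4 (rule 149): 10111010001111111
Gen 5 (rule 135): 10010010110111110
Gen 6 (rule 146): 01101100000011101
Gen 7 (rule 149): 00000011111001001
Gen 8 (rule 135): 11111101110011011
Gen 9 (rule 146): 01111000101100000
Gen 10 (rule 149): 00110110100011111
Gen 11 (rule 135): 11000000101101110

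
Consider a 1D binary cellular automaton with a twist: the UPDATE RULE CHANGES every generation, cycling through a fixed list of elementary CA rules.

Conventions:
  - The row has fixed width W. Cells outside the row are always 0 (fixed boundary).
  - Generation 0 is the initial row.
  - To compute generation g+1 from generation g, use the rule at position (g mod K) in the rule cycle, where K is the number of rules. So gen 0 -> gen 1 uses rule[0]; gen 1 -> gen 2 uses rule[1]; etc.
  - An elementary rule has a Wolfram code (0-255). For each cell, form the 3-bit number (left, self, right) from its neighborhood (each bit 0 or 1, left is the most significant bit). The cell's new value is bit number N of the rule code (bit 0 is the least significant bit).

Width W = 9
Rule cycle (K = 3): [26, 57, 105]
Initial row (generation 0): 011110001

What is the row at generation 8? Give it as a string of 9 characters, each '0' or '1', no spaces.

Gen 0: 011110001
Gen 1 (rule 26): 110001010
Gen 2 (rule 57): 101100101
Gen 3 (rule 105): 011100010
Gen 4 (rule 26): 110010101
Gen 5 (rule 57): 101001010
Gen 6 (rule 105): 010000100
Gen 7 (rule 26): 101001010
Gen 8 (rule 57): 010100101

Answer: 010100101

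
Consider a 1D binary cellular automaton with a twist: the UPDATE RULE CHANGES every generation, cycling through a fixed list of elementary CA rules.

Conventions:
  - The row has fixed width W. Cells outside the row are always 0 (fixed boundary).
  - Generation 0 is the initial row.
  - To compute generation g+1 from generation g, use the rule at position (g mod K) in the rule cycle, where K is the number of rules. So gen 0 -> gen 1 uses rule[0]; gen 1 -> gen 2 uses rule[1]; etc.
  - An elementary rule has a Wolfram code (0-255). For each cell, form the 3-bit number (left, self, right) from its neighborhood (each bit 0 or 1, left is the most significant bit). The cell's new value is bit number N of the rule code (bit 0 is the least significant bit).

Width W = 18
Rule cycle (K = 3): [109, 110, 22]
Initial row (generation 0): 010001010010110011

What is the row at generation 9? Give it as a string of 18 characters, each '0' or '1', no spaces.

Gen 0: 010001010010110011
Gen 1 (rule 109): 010101110011110011
Gen 2 (rule 110): 111111010110010111
Gen 3 (rule 22): 000000010001110000
Gen 4 (rule 109): 111111010101010111
Gen 5 (rule 110): 100001111111111101
Gen 6 (rule 22): 110010000000000001
Gen 7 (rule 109): 110010111111111101
Gen 8 (rule 110): 110111100000000111
Gen 9 (rule 22): 000000010000001000

Answer: 000000010000001000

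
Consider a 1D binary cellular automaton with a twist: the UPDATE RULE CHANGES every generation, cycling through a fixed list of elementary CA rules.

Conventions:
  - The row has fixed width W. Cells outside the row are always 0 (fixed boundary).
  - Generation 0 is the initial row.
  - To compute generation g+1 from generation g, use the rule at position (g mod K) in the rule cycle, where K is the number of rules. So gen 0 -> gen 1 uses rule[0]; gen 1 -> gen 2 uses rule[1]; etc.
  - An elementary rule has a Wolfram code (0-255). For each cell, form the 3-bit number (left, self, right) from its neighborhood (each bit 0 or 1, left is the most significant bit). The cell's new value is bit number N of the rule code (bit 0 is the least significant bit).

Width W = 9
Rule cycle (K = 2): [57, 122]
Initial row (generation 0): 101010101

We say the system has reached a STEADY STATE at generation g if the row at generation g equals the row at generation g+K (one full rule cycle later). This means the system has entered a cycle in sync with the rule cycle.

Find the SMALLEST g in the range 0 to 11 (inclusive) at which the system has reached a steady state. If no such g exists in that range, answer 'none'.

Gen 0: 101010101
Gen 1 (rule 57): 010101010
Gen 2 (rule 122): 101010101
Gen 3 (rule 57): 010101010
Gen 4 (rule 122): 101010101
Gen 5 (rule 57): 010101010
Gen 6 (rule 122): 101010101
Gen 7 (rule 57): 010101010
Gen 8 (rule 122): 101010101
Gen 9 (rule 57): 010101010
Gen 10 (rule 122): 101010101
Gen 11 (rule 57): 010101010
Gen 12 (rule 122): 101010101
Gen 13 (rule 57): 010101010

Answer: 0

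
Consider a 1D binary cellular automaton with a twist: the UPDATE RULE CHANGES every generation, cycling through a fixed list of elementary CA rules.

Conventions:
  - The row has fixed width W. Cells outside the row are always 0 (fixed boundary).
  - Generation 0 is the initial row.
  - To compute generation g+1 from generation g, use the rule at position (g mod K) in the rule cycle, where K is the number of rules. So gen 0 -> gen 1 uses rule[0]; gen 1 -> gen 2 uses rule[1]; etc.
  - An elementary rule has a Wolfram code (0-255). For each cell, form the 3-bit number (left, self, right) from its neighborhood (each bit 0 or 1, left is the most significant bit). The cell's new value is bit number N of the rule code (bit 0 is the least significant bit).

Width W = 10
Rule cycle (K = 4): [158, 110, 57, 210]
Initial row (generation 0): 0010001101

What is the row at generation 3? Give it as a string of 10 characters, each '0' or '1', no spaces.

Gen 0: 0010001101
Gen 1 (rule 158): 0111011001
Gen 2 (rule 110): 1101111011
Gen 3 (rule 57): 1011000110

Answer: 1011000110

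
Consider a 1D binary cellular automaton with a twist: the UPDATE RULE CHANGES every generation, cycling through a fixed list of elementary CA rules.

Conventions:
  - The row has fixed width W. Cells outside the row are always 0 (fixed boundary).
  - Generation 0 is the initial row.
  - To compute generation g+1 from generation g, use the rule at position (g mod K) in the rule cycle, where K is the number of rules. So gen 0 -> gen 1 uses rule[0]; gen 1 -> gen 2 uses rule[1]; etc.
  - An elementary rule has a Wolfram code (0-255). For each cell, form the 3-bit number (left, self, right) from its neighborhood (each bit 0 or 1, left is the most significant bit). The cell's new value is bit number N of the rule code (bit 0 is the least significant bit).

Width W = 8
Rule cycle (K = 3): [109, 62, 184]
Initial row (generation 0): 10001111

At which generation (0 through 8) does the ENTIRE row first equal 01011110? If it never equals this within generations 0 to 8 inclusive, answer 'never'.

Gen 0: 10001111
Gen 1 (rule 109): 10101001
Gen 2 (rule 62): 11111111
Gen 3 (rule 184): 11111110
Gen 4 (rule 109): 10000010
Gen 5 (rule 62): 11000111
Gen 6 (rule 184): 10100110
Gen 7 (rule 109): 11100110
Gen 8 (rule 62): 10011101

Answer: never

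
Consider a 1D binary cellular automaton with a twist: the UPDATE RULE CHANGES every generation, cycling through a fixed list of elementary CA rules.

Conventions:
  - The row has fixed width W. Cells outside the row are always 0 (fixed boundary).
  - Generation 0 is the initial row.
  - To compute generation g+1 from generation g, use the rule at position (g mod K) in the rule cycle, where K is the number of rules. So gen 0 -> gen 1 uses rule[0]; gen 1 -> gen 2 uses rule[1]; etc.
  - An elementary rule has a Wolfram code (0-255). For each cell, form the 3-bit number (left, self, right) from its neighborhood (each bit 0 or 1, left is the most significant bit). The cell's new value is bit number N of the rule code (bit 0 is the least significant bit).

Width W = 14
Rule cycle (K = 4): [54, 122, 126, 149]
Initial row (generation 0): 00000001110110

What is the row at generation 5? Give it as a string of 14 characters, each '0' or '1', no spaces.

Gen 0: 00000001110110
Gen 1 (rule 54): 00000010001001
Gen 2 (rule 122): 00000101010110
Gen 3 (rule 126): 00001111111111
Gen 4 (rule 149): 11100111111110
Gen 5 (rule 54): 00011000000001

Answer: 00011000000001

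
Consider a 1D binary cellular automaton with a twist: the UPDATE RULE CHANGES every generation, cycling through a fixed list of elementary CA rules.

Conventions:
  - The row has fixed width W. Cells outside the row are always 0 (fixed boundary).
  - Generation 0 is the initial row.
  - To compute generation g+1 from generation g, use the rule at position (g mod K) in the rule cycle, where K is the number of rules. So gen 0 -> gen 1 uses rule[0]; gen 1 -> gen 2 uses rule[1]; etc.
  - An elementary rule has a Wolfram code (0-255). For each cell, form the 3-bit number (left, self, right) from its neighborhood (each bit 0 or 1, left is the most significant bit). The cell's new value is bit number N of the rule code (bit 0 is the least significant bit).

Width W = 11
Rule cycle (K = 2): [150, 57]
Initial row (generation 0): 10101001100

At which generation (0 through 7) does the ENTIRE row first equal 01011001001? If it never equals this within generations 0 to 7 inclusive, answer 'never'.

Answer: 2

Derivation:
Gen 0: 10101001100
Gen 1 (rule 150): 10101110010
Gen 2 (rule 57): 01011001001
Gen 3 (rule 150): 11000111111
Gen 4 (rule 57): 10110100000
Gen 5 (rule 150): 10000110000
Gen 6 (rule 57): 01110101111
Gen 7 (rule 150): 10100100110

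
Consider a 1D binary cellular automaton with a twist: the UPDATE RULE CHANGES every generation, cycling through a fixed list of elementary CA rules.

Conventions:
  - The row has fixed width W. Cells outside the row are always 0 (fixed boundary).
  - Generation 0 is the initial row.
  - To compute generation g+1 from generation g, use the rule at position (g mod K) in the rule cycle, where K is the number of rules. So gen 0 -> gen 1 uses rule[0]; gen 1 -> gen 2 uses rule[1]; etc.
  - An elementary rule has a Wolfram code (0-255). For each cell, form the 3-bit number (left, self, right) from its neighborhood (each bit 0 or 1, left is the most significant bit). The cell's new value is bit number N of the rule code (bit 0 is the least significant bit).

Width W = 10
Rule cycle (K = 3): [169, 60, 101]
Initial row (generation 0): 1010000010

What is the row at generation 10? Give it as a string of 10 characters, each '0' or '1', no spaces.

Answer: 1010000110

Derivation:
Gen 0: 1010000010
Gen 1 (rule 169): 0100111000
Gen 2 (rule 60): 0110100100
Gen 3 (rule 101): 0011100101
Gen 4 (rule 169): 1011000010
Gen 5 (rule 60): 1110100011
Gen 6 (rule 101): 0011101001
Gen 7 (rule 169): 1011010000
Gen 8 (rule 60): 1110111000
Gen 9 (rule 101): 0011001011
Gen 10 (rule 169): 1010000110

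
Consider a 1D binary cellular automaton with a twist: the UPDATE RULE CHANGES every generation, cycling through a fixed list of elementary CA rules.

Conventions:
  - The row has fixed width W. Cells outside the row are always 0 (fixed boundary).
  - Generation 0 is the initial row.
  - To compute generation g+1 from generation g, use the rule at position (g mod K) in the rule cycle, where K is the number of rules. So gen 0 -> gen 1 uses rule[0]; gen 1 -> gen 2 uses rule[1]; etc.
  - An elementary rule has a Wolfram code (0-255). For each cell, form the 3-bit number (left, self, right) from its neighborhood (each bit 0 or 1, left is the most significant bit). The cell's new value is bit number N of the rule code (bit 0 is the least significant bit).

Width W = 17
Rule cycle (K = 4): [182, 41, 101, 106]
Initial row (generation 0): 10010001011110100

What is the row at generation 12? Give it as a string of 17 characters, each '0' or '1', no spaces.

Answer: 11111110011011101

Derivation:
Gen 0: 10010001011110100
Gen 1 (rule 182): 11111011101101110
Gen 2 (rule 41): 10000110011011000
Gen 3 (rule 101): 10110010001101011
Gen 4 (rule 106): 01110100011110111
Gen 5 (rule 182): 10101110101101010
Gen 6 (rule 41): 01011001011010100
Gen 7 (rule 101): 01101001101111101
Gen 8 (rule 106): 11110011111000110
Gen 9 (rule 182): 01101101110101001
Gen 10 (rule 41): 01011011001010000
Gen 11 (rule 101): 01101101001110111
Gen 12 (rule 106): 11111110011011101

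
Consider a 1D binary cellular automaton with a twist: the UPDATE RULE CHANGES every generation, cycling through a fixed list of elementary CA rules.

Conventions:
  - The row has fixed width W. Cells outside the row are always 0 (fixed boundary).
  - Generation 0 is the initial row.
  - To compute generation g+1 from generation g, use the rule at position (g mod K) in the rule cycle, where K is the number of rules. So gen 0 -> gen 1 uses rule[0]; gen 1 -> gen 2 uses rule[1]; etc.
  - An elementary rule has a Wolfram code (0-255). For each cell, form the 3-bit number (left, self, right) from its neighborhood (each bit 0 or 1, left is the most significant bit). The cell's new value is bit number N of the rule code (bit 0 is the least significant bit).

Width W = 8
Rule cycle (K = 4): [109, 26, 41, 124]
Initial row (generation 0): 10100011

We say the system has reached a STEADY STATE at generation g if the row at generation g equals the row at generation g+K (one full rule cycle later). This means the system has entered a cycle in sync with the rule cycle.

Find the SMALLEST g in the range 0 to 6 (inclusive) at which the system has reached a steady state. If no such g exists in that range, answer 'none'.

Gen 0: 10100011
Gen 1 (rule 109): 11101011
Gen 2 (rule 26): 10000010
Gen 3 (rule 41): 00111000
Gen 4 (rule 124): 00101100
Gen 5 (rule 109): 10111101
Gen 6 (rule 26): 00100000
Gen 7 (rule 41): 10001111
Gen 8 (rule 124): 11001001
Gen 9 (rule 109): 11001001
Gen 10 (rule 26): 10110110

Answer: none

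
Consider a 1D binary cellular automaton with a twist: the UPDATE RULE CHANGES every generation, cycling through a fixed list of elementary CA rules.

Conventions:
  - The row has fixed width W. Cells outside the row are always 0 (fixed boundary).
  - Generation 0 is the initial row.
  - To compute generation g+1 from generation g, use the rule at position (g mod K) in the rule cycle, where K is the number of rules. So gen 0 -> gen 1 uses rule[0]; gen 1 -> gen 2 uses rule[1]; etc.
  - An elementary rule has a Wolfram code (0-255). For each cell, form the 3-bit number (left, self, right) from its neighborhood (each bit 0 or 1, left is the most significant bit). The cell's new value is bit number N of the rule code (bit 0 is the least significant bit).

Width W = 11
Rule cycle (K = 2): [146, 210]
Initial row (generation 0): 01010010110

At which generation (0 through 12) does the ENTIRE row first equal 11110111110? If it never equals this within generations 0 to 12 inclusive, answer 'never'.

Answer: never

Derivation:
Gen 0: 01010010110
Gen 1 (rule 146): 10001100001
Gen 2 (rule 210): 01010110010
Gen 3 (rule 146): 10000001101
Gen 4 (rule 210): 01000010100
Gen 5 (rule 146): 10100100010
Gen 6 (rule 210): 00011010101
Gen 7 (rule 146): 00100000000
Gen 8 (rule 210): 01010000000
Gen 9 (rule 146): 10001000000
Gen 10 (rule 210): 01010100000
Gen 11 (rule 146): 10000010000
Gen 12 (rule 210): 01000101000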